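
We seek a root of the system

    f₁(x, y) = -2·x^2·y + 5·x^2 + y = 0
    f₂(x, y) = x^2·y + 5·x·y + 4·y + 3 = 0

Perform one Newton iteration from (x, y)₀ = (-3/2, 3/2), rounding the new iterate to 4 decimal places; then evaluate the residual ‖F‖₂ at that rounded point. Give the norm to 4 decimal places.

1.7327

At (-3/2, 3/2): F = (6.0000, 1.1250).
Jacobian J = [[-4·x·y + 10·x, -2·x^2 + 1], [2·x·y + 5·y, x^2 + 5·x + 4]].
At the point, J = [[-6.0000, -3.5000], [3.0000, -1.2500]] (det J = 18.0000).
Solving J·Δ = −F gives Δ = (0.1979, 1.3750).
Then the next iterate is (x, y)₁ = (-1.3021, 2.8750).
Re-evaluating at (-1.3021, 2.8750): F = (1.603402, 0.656773), so ‖F‖₂ = 1.7327.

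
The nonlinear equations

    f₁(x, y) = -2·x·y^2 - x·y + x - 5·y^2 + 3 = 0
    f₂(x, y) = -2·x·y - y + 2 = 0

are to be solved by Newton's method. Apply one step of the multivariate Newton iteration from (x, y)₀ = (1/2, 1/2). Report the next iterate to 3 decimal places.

(0.962, 0.769)

At (1/2, 1/2): F = (1.750, 1.000).
Jacobian J = [[-2·y^2 - y + 1, -4·x·y - x - 10·y], [-2·y, -2·x - 1]].
At the point, J = [[0.000, -6.500], [-1.000, -2.000]] (det J = -6.500).
Solving J·Δ = −F gives Δ = (0.462, 0.269).
Then the next iterate is (x, y)₁ = (0.962, 0.769).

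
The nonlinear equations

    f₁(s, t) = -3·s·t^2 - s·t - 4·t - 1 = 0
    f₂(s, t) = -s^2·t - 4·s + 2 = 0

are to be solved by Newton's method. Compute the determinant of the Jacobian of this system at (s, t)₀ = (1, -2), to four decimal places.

10.0000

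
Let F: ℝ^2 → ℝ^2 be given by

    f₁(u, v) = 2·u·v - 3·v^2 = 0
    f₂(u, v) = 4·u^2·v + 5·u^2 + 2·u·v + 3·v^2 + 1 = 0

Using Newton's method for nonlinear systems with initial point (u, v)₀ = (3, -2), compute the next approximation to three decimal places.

(3.913, -0.464)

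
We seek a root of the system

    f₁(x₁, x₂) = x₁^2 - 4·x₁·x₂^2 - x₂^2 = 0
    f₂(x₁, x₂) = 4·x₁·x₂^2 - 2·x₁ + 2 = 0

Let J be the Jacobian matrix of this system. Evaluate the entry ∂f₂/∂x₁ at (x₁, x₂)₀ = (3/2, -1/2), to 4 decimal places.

-1.0000

∂f₂/∂x₁ = 4·x₂^2 - 2.
At (3/2, -1/2) this is -1.0000.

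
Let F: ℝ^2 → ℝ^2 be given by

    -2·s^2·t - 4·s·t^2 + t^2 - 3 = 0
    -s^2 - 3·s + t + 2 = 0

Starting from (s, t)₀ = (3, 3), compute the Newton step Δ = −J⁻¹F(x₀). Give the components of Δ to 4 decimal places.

(-1.5072, -0.5652)

At (3, 3): F = (-156.0000, -13.0000).
Jacobian J = [[-4·s·t - 4·t^2, -2·s^2 - 8·s·t + 2·t], [-2·s - 3, 1]].
At the point, J = [[-72.0000, -84.0000], [-9.0000, 1.0000]] (det J = -828.0000).
Solving J·Δ = −F gives Δ = (-1.5072, -0.5652).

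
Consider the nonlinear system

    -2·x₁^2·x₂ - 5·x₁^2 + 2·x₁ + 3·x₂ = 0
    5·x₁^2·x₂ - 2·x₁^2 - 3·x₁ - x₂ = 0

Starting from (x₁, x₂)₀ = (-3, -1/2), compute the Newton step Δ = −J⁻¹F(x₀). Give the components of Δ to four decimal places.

At (-3, -1/2): F = (-43.5000, -31.0000).
Jacobian J = [[-4·x₁·x₂ - 10·x₁ + 2, -2·x₁^2 + 3], [10·x₁·x₂ - 4·x₁ - 3, 5·x₁^2 - 1]].
At the point, J = [[26.0000, -15.0000], [24.0000, 44.0000]] (det J = 1504.0000).
Solving J·Δ = −F gives Δ = (1.5818, -0.1582).

(1.5818, -0.1582)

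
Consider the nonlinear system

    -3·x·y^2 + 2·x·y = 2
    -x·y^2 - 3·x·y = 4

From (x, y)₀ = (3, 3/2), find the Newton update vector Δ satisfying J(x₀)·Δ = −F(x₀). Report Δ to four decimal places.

At (3, 3/2): F = (-13.2500, -24.2500).
Jacobian J = [[-3·y^2 + 2·y, -6·x·y + 2·x], [-y^2 - 3·y, -2·x·y - 3·x]].
At the point, J = [[-3.7500, -21.0000], [-6.7500, -18.0000]] (det J = -74.2500).
Solving J·Δ = −F gives Δ = (-3.6465, 0.0202).

(-3.6465, 0.0202)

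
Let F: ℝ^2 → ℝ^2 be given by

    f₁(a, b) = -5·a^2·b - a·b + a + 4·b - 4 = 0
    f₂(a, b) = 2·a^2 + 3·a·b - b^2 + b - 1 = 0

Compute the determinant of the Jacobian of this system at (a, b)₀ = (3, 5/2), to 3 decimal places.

J = [[-10·a·b - b + 1, -5·a^2 - a + 4], [4·a + 3·b, 3·a - 2·b + 1]].
At the point, J = [[-76.500, -44.000], [19.500, 5.000]].
det J = 475.500.

475.500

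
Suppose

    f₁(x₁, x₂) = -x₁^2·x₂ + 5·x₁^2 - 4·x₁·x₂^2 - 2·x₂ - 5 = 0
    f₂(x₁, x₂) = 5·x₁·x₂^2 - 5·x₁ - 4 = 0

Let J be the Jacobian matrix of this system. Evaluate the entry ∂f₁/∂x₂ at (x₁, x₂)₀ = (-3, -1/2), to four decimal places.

-23.0000

∂f₁/∂x₂ = -x₁^2 - 8·x₁·x₂ - 2.
At (-3, -1/2) this is -23.0000.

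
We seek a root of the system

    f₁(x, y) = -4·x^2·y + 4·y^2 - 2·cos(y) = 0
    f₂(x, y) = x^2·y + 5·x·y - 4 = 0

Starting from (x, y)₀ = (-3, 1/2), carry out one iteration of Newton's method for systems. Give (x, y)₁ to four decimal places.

At (-3, 1/2): F = (-18.755165, -7.0000).
Jacobian J = [[-8·x·y, -4·x^2 + 8·y + 2·sin(y)], [2·x·y + 5·y, x^2 + 5·x]].
At the point, J = [[12.0000, -31.041149], [-0.5000, -6.0000]] (det J = -87.520574).
Solving J·Δ = −F gives Δ = (-1.1969, -1.0669).
Then the next iterate is (x, y)₁ = (-4.1969, -0.5669).

(-4.1969, -0.5669)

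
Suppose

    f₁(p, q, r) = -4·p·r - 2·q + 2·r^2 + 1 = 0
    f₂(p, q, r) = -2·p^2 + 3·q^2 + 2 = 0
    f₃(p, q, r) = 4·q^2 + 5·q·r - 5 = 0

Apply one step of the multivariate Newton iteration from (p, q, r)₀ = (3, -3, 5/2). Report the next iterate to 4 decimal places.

At (3, -3, 5/2): F = (-10.5000, 11.0000, -6.5000).
Jacobian J = [[-4·r, -2, -4·p + 4·r], [-4·p, 6·q, 0], [0, 8·q + 5·r, 5·q]].
At the point, J = [[-10.0000, -2.0000, -2.0000], [-12.0000, -18.0000, 0.0000], [0.0000, -11.5000, -15.0000]] (det J = -2616.0000).
Solving J·Δ = −F gives Δ = (-1.0237, 1.2936, -1.4251).
Then the next iterate is (p, q, r)₁ = (1.9763, -1.7064, 1.0749).

(1.9763, -1.7064, 1.0749)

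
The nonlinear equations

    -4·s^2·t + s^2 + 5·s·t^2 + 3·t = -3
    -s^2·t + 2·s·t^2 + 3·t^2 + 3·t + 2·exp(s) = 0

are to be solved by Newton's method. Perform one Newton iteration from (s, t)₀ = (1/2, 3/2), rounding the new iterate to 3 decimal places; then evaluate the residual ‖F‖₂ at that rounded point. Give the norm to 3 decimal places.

At (1/2, 3/2): F = (11.875, 16.42244).
Jacobian J = [[-8·s·t + 2·s + 5·t^2, -4·s^2 + 10·s·t + 3], [-2·s·t + 2·t^2 + 2·exp(s), -s^2 + 4·s·t + 6·t + 3]].
At the point, J = [[6.250, 9.500], [6.29744, 14.750]] (det J = 32.36180).
Solving J·Δ = −F gives Δ = (-0.592, -0.861).
Then the next iterate is (s, t)₁ = (-0.092, 0.639).
Re-evaluating at (-0.092, 0.639): F = (4.71600, 4.88563), so ‖F‖₂ = 6.790.

6.790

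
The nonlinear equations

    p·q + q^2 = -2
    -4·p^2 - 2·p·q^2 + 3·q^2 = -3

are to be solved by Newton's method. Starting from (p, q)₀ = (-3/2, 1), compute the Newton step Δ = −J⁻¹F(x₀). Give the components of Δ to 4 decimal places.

(-2.5714, 2.1429)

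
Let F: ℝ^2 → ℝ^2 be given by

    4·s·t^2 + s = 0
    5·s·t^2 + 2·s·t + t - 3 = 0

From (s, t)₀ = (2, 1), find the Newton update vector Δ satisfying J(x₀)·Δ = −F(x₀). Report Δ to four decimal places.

At (2, 1): F = (10.0000, 12.0000).
Jacobian J = [[4·t^2 + 1, 8·s·t], [5·t^2 + 2·t, 10·s·t + 2·s + 1]].
At the point, J = [[5.0000, 16.0000], [7.0000, 25.0000]] (det J = 13.0000).
Solving J·Δ = −F gives Δ = (-4.4615, 0.7692).

(-4.4615, 0.7692)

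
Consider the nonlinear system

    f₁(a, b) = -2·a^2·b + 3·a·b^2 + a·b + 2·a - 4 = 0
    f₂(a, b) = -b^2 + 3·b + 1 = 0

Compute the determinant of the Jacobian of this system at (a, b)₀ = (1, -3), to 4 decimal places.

342.0000

J = [[-4·a·b + 3·b^2 + b + 2, -2·a^2 + 6·a·b + a], [0, -2·b + 3]].
At the point, J = [[38.0000, -19.0000], [0.0000, 9.0000]].
det J = 342.0000.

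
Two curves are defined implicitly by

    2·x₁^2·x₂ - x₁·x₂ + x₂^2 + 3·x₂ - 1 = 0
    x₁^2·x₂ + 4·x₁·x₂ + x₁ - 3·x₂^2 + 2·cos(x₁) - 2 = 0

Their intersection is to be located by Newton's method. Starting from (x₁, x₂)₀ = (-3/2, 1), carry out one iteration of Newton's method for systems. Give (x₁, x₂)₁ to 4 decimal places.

At (-3/2, 1): F = (9.0000, -10.108526).
Jacobian J = [[4·x₁·x₂ - x₂, 2·x₁^2 - x₁ + 2·x₂ + 3], [2·x₁·x₂ + 4·x₂ - 2·sin(x₁) + 1, x₁^2 + 4·x₁ - 6·x₂]].
At the point, J = [[-7.0000, 11.0000], [3.994990, -9.7500]] (det J = 24.305110).
Solving J·Δ = −F gives Δ = (-0.9646, -1.4320).
Then the next iterate is (x₁, x₂)₁ = (-2.4646, -0.4320).

(-2.4646, -0.4320)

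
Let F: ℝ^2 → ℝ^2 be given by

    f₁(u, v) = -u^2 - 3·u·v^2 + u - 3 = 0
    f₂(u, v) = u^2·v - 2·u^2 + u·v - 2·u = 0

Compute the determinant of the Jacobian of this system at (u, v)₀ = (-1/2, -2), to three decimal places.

J = [[-2·u - 3·v^2 + 1, -6·u·v], [2·u·v - 4·u + v - 2, u^2 + u]].
At the point, J = [[-10.000, -6.000], [0.000, -0.250]].
det J = 2.500.

2.500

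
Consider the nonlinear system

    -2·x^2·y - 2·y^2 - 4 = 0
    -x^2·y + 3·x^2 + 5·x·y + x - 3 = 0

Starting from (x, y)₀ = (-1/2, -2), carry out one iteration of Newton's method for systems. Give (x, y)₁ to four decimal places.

At (-1/2, -2): F = (-11.0000, 2.7500).
Jacobian J = [[-4·x·y, -2·x^2 - 4·y], [-2·x·y + 6·x + 5·y + 1, -x^2 + 5·x]].
At the point, J = [[-4.0000, 7.5000], [-14.0000, -2.7500]] (det J = 116.0000).
Solving J·Δ = −F gives Δ = (-0.0830, 1.4224).
Then the next iterate is (x, y)₁ = (-0.5830, -0.5776).

(-0.5830, -0.5776)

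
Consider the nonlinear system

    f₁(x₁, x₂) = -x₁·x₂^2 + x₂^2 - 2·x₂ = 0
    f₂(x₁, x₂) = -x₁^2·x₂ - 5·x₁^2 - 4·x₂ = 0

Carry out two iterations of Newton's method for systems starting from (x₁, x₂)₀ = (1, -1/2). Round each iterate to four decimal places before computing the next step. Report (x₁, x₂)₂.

At (1, -1/2): F = (1.0000, -2.5000).
Jacobian J = [[-x₂^2, -2·x₁·x₂ + 2·x₂ - 2], [-2·x₁·x₂ - 10·x₁, -x₁^2 - 4]].
At the point, J = [[-0.2500, -2.0000], [-9.0000, -5.0000]] (det J = -16.7500).
Solving J·Δ = −F gives Δ = (-0.5970, 0.5746).
Then the next iterate is (x₁, x₂)₁ = (0.4030, 0.0746).
Round to (0.4030, 0.0746) and repeat: F = (-0.145878, -1.122561), J = [[-0.005565, -1.910928], [-4.090128, -4.162409]].
Δ = (-0.1974, -0.0758), so (x₁, x₂)₂ = (0.2056, -0.0012).

(0.2056, -0.0012)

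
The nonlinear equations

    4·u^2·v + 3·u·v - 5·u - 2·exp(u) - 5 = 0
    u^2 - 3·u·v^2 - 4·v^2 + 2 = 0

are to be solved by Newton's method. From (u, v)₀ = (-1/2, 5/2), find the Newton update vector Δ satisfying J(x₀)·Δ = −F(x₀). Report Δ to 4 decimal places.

(-0.5589, -0.1870)

At (-1/2, 5/2): F = (-4.963061, -13.3750).
Jacobian J = [[8·u·v + 3·v - 2·exp(u) - 5, 4·u^2 + 3·u], [2·u - 3·v^2, -6·u·v - 8·v]].
At the point, J = [[-8.713061, -0.5000], [-19.7500, -12.5000]] (det J = 99.038266).
Solving J·Δ = −F gives Δ = (-0.5589, -0.1870).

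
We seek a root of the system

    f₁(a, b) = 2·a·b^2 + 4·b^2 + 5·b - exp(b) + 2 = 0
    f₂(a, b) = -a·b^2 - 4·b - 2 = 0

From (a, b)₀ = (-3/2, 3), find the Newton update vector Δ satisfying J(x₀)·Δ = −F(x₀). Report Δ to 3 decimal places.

(-3.041, -5.374)

At (-3/2, 3): F = (5.91446, -0.500).
Jacobian J = [[2·b^2, 4·a·b + 8·b - exp(b) + 5], [-b^2, -2·a·b - 4]].
At the point, J = [[18.000, -9.08554], [-9.000, 5.000]] (det J = 8.23017).
Solving J·Δ = −F gives Δ = (-3.041, -5.374).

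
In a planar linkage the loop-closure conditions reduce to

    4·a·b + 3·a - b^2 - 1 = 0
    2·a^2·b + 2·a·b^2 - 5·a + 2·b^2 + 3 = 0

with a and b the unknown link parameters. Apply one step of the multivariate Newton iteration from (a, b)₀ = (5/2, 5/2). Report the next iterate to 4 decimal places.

(0.5838, 2.4321)

At (5/2, 5/2): F = (25.2500, 65.5000).
Jacobian J = [[4·b + 3, 4·a - 2·b], [4·a·b + 2·b^2 - 5, 2·a^2 + 4·a·b + 4·b]].
At the point, J = [[13.0000, 5.0000], [32.5000, 47.5000]] (det J = 455.0000).
Solving J·Δ = −F gives Δ = (-1.9162, -0.0679).
Then the next iterate is (a, b)₁ = (0.5838, 2.4321).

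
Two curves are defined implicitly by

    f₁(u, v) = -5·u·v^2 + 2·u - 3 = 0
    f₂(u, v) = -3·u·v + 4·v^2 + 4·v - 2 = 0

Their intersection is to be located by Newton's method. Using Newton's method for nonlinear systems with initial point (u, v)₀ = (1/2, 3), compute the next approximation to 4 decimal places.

At (1/2, 3): F = (-24.5000, 41.5000).
Jacobian J = [[-5·v^2 + 2, -10·u·v], [-3·v, -3·u + 8·v + 4]].
At the point, J = [[-43.0000, -15.0000], [-9.0000, 26.5000]] (det J = -1274.5000).
Solving J·Δ = −F gives Δ = (-0.0210, -1.5732).
Then the next iterate is (u, v)₁ = (0.4790, 1.4268).

(0.4790, 1.4268)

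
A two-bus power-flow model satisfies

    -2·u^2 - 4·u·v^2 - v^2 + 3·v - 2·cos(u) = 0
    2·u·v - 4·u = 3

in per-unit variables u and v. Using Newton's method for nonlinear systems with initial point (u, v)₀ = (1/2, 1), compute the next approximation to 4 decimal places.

(-0.7911, 2.4178)

At (1/2, 1): F = (-2.255165, -4.0000).
Jacobian J = [[-4·u - 4·v^2 + 2·sin(u), -8·u·v - 2·v + 3], [2·v - 4, 2·u]].
At the point, J = [[-5.041149, -3.0000], [-2.0000, 1.0000]] (det J = -11.041149).
Solving J·Δ = −F gives Δ = (-1.2911, 1.4178).
Then the next iterate is (u, v)₁ = (-0.7911, 2.4178).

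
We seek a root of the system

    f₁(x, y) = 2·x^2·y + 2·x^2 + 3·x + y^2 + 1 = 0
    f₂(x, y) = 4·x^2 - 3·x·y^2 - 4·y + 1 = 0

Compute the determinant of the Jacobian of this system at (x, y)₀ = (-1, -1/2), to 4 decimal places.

J = [[4·x·y + 4·x + 3, 2·x^2 + 2·y], [8·x - 3·y^2, -6·x·y - 4]].
At the point, J = [[1.0000, 1.0000], [-8.7500, -7.0000]].
det J = 1.7500.

1.7500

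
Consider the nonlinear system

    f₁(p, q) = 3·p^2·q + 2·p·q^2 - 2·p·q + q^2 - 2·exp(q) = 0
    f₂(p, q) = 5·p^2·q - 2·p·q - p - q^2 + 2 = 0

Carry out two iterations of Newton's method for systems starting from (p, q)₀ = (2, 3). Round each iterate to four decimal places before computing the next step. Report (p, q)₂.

At (2, 3): F = (28.828926, 39.0000).
Jacobian J = [[6·p·q + 2·q^2 - 2·q, 3·p^2 + 4·p·q - 2·p + 2·q - 2·exp(q)], [10·p·q - 2·q - 1, 5·p^2 - 2·p - 2·q]].
At the point, J = [[48.0000, -2.171074], [53.0000, 10.0000]] (det J = 595.066914).
Solving J·Δ = −F gives Δ = (-0.6268, -0.5782).
Then the next iterate is (p, q)₁ = (1.3732, 2.4218).
Round to (1.3732, 2.4218) and repeat: F = (6.489803, 10.944131), J = [[26.840325, -1.475542], [27.412558, 1.838391]].
Δ = (-0.3127, -1.2901), so (p, q)₂ = (1.0605, 1.1317).

(1.0605, 1.1317)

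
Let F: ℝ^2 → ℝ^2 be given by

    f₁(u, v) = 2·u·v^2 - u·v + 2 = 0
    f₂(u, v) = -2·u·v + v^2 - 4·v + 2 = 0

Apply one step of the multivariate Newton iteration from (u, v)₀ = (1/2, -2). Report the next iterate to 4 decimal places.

At (1/2, -2): F = (7.0000, 16.0000).
Jacobian J = [[2·v^2 - v, 4·u·v - u], [-2·v, -2·u + 2·v - 4]].
At the point, J = [[10.0000, -4.5000], [4.0000, -9.0000]] (det J = -72.0000).
Solving J·Δ = −F gives Δ = (0.1250, 1.8333).
Then the next iterate is (u, v)₁ = (0.6250, -0.1667).

(0.6250, -0.1667)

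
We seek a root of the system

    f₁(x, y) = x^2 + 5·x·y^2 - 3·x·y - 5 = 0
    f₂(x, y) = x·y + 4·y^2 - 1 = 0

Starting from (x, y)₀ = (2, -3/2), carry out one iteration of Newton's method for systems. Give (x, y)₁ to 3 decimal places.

(1.503, -0.925)

At (2, -3/2): F = (30.500, 5.000).
Jacobian J = [[2·x + 5·y^2 - 3·y, 10·x·y - 3·x], [y, x + 8·y]].
At the point, J = [[19.750, -36.000], [-1.500, -10.000]] (det J = -251.500).
Solving J·Δ = −F gives Δ = (-0.497, 0.575).
Then the next iterate is (x, y)₁ = (1.503, -0.925).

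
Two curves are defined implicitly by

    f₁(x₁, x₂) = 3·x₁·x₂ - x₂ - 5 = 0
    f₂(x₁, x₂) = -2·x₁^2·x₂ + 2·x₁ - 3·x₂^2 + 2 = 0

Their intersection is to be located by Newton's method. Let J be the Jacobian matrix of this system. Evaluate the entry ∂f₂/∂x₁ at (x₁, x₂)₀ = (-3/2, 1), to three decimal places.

8.000

∂f₂/∂x₁ = -4·x₁·x₂ + 2.
At (-3/2, 1) this is 8.000.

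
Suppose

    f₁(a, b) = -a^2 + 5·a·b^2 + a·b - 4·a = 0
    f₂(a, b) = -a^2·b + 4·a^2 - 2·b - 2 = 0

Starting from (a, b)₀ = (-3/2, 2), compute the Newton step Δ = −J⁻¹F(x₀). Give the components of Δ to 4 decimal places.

(0.2770, -0.7439)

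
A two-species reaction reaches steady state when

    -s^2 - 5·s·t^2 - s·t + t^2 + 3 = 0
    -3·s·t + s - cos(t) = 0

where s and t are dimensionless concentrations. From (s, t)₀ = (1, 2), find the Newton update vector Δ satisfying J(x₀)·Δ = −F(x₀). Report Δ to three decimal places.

At (1, 2): F = (-16.000, -4.58385).
Jacobian J = [[-2·s - 5·t^2 - t, -10·s·t - s + 2·t], [-3·t + 1, -3·s + sin(t)]].
At the point, J = [[-24.000, -17.000], [-5.000, -2.09070]] (det J = -34.82314).
Solving J·Δ = −F gives Δ = (-1.277, 0.862).

(-1.277, 0.862)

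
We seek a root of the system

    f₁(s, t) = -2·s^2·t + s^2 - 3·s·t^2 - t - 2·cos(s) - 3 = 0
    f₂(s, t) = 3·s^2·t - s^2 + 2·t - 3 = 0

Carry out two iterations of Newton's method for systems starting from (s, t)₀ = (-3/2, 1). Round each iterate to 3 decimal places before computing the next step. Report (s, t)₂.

At (-3/2, 1): F = (-1.89147, 3.500).
Jacobian J = [[-4·s·t + 2·s - 3·t^2 + 2·sin(s), -2·s^2 - 6·s·t - 1], [6·s·t - 2·s, 3·s^2 + 2]].
At the point, J = [[-1.99499, 3.500], [-6.000, 8.750]] (det J = 3.54384).
Solving J·Δ = −F gives Δ = (8.127, 5.173).
Then the next iterate is (s, t)₁ = (6.627, 6.173).
Round to (6.627, 6.173) and repeat: F = (-1266.92367, 778.73018), J = [[-264.02351, -334.28508], [232.19683, 133.75139]].
Δ = (-2.148, -2.094), so (s, t)₂ = (4.479, 4.079).

(4.479, 4.079)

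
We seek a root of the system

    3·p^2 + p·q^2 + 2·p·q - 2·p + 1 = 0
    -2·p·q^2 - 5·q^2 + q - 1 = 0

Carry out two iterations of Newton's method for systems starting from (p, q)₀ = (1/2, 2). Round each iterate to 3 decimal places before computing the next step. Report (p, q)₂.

(-0.058, 0.568)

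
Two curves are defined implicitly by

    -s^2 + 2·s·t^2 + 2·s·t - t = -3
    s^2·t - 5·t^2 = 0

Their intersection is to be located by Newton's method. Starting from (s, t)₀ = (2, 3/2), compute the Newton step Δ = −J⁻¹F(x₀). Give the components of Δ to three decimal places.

At (2, 3/2): F = (12.500, -5.250).
Jacobian J = [[-2·s + 2·t^2 + 2·t, 4·s·t + 2·s - 1], [2·s·t, s^2 - 10·t]].
At the point, J = [[3.500, 15.000], [6.000, -11.000]] (det J = -128.500).
Solving J·Δ = −F gives Δ = (-0.457, -0.727).

(-0.457, -0.727)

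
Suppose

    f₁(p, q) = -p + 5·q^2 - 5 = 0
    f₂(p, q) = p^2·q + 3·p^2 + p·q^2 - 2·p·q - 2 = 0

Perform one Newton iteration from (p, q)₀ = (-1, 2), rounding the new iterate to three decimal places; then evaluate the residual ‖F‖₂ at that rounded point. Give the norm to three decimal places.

3.060

At (-1, 2): F = (16.000, 3.000).
Jacobian J = [[-1, 10·q], [2·p·q + 6·p + q^2 - 2·q, p^2 + 2·p·q - 2·p]].
At the point, J = [[-1.000, 20.000], [-10.000, -1.000]] (det J = 201.000).
Solving J·Δ = −F gives Δ = (0.378, -0.781).
Then the next iterate is (p, q)₁ = (-0.622, 1.219).
Re-evaluating at (-0.622, 1.219): F = (3.05181, 0.22443), so ‖F‖₂ = 3.060.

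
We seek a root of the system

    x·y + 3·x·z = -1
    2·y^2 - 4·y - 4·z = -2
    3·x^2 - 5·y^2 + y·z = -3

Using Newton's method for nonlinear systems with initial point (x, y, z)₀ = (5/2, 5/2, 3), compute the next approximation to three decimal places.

At (5/2, 5/2, 3): F = (29.750, -7.500, -2.000).
Jacobian J = [[y + 3·z, x, 3·x], [0, 4·y - 4, -4], [6·x, -10·y + z, y]].
At the point, J = [[11.500, 2.500, 7.500], [0.000, 6.000, -4.000], [15.000, -22.000, 2.500]] (det J = -1664.500).
Solving J·Δ = −F gives Δ = (-0.467, -0.750, -3.000).
Then the next iterate is (x, y, z)₁ = (2.033, 1.750, 0.000).

(2.033, 1.750, 0.000)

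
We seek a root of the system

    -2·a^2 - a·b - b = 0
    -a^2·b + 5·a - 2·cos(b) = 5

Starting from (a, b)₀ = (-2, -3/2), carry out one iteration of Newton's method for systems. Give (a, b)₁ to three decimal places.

(-0.819, -3.222)

At (-2, -3/2): F = (-9.500, -9.14147).
Jacobian J = [[-4·a - b, -a - 1], [-2·a·b + 5, -a^2 + 2·sin(b)]].
At the point, J = [[9.500, 1.000], [-1.000, -5.99499]] (det J = -55.95240).
Solving J·Δ = −F gives Δ = (1.181, -1.722).
Then the next iterate is (a, b)₁ = (-0.819, -3.222).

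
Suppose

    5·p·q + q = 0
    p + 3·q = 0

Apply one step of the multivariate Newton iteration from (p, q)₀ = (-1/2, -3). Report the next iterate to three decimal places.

At (-1/2, -3): F = (4.500, -9.500).
Jacobian J = [[5·q, 5·p + 1], [1, 3]].
At the point, J = [[-15.000, -1.500], [1.000, 3.000]] (det J = -43.500).
Solving J·Δ = −F gives Δ = (-0.017, 3.172).
Then the next iterate is (p, q)₁ = (-0.517, 0.172).

(-0.517, 0.172)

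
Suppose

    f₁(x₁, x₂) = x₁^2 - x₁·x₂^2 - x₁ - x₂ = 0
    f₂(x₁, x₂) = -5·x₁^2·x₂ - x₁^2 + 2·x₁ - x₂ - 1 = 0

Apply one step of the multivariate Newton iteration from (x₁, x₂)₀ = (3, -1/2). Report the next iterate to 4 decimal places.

At (3, -1/2): F = (5.7500, 19.0000).
Jacobian J = [[2·x₁ - x₂^2 - 1, -2·x₁·x₂ - 1], [-10·x₁·x₂ - 2·x₁ + 2, -5·x₁^2 - 1]].
At the point, J = [[4.7500, 2.0000], [11.0000, -46.0000]] (det J = -240.5000).
Solving J·Δ = −F gives Δ = (-1.2578, 0.1123).
Then the next iterate is (x₁, x₂)₁ = (1.7422, -0.3877).

(1.7422, -0.3877)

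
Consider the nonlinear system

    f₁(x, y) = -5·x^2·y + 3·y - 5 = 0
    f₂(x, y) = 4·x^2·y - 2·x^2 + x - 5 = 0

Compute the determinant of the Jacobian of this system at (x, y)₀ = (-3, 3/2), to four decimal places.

J = [[-10·x·y, -5·x^2 + 3], [8·x·y - 4·x + 1, 4·x^2]].
At the point, J = [[45.0000, -42.0000], [-23.0000, 36.0000]].
det J = 654.0000.

654.0000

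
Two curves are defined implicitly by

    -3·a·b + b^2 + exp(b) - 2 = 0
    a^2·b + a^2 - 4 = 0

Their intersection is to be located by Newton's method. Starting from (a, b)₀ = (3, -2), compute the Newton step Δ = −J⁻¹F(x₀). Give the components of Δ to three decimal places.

(0.603, 1.846)

At (3, -2): F = (20.13534, -13.000).
Jacobian J = [[-3·b, -3·a + 2·b + exp(b)], [2·a·b + 2·a, a^2]].
At the point, J = [[6.000, -12.86466], [-6.000, 9.000]] (det J = -23.18799).
Solving J·Δ = −F gives Δ = (0.603, 1.846).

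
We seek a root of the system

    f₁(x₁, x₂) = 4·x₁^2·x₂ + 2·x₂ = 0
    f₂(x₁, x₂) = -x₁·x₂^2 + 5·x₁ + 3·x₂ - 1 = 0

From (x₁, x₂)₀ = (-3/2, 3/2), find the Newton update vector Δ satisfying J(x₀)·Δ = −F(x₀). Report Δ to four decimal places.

(0.7905, -0.2065)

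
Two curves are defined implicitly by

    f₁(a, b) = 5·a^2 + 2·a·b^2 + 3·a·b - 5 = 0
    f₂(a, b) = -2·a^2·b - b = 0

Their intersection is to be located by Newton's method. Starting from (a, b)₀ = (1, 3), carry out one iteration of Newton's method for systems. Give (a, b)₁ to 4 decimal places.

(0.2174, 3.1304)

At (1, 3): F = (27.0000, -9.0000).
Jacobian J = [[10·a + 2·b^2 + 3·b, 4·a·b + 3·a], [-4·a·b, -2·a^2 - 1]].
At the point, J = [[37.0000, 15.0000], [-12.0000, -3.0000]] (det J = 69.0000).
Solving J·Δ = −F gives Δ = (-0.7826, 0.1304).
Then the next iterate is (a, b)₁ = (0.2174, 3.1304).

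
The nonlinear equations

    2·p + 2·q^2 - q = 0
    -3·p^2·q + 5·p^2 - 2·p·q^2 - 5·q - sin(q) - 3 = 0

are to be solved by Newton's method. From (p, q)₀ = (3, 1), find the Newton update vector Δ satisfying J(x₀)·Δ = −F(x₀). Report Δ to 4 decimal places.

At (3, 1): F = (7.0000, 3.158529).
Jacobian J = [[2, 4·q - 1], [-6·p·q + 10·p - 2·q^2, -3·p^2 - 4·p·q - cos(q) - 5]].
At the point, J = [[2.0000, 3.0000], [10.0000, -44.540302]] (det J = -119.080605).
Solving J·Δ = −F gives Δ = (-2.6978, -0.5348).

(-2.6978, -0.5348)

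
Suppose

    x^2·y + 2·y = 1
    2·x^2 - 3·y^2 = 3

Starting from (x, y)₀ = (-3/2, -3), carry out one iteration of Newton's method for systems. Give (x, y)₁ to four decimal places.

At (-3/2, -3): F = (-13.7500, -25.5000).
Jacobian J = [[2·x·y, x^2 + 2], [4·x, -6·y]].
At the point, J = [[9.0000, 4.2500], [-6.0000, 18.0000]] (det J = 187.5000).
Solving J·Δ = −F gives Δ = (0.7420, 1.6640).
Then the next iterate is (x, y)₁ = (-0.7580, -1.3360).

(-0.7580, -1.3360)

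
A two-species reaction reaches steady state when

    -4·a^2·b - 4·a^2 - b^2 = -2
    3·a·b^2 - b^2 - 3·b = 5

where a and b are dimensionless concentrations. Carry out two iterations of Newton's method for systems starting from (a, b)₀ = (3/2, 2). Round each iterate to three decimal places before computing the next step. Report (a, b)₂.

At (3/2, 2): F = (-29.000, 3.000).
Jacobian J = [[-8·a·b - 8·a, -4·a^2 - 2·b], [3·b^2, 6·a·b - 2·b - 3]].
At the point, J = [[-36.000, -13.000], [12.000, 11.000]] (det J = -240.000).
Solving J·Δ = −F gives Δ = (-1.167, 1.000).
Then the next iterate is (a, b)₁ = (0.333, 3.000).
Round to (0.333, 3.000) and repeat: F = (-8.77422, -14.009), J = [[-10.656, -6.44356], [27.000, -3.006]].
Δ = (0.310, -1.875), so (a, b)₂ = (0.643, 1.125).

(0.643, 1.125)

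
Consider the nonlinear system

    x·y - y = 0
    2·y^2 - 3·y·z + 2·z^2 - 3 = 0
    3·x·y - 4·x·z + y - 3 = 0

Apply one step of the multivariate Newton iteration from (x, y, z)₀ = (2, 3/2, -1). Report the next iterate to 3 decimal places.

At (2, 3/2, -1): F = (1.500, 8.000, 15.500).
Jacobian J = [[y, x - 1, 0], [0, 4·y - 3·z, -3·y + 4·z], [3·y - 4·z, 3·x + 1, -4·x]].
At the point, J = [[1.500, 1.000, 0.000], [0.000, 9.000, -8.500], [8.500, 7.000, -8.000]] (det J = -91.000).
Solving J·Δ = −F gives Δ = (-0.951, -0.074, 0.863).
Then the next iterate is (x, y, z)₁ = (1.049, 1.426, -0.137).

(1.049, 1.426, -0.137)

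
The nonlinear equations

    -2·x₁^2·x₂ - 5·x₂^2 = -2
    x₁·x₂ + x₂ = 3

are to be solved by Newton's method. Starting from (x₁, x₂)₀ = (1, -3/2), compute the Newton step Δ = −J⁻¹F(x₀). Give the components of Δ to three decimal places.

At (1, -3/2): F = (-6.250, -6.000).
Jacobian J = [[-4·x₁·x₂, -2·x₁^2 - 10·x₂], [x₂, x₁ + 1]].
At the point, J = [[6.000, 13.000], [-1.500, 2.000]] (det J = 31.500).
Solving J·Δ = −F gives Δ = (-2.079, 1.440).

(-2.079, 1.440)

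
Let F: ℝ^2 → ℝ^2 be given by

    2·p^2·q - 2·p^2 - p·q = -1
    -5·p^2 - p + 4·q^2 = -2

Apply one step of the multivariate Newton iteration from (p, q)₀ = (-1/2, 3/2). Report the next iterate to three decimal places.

At (-1/2, 3/2): F = (2.000, 10.250).
Jacobian J = [[4·p·q - 4·p - q, 2·p^2 - p], [-10·p - 1, 8·q]].
At the point, J = [[-2.500, 1.000], [4.000, 12.000]] (det J = -34.000).
Solving J·Δ = −F gives Δ = (0.404, -0.989).
Then the next iterate is (p, q)₁ = (-0.096, 0.511).

(-0.096, 0.511)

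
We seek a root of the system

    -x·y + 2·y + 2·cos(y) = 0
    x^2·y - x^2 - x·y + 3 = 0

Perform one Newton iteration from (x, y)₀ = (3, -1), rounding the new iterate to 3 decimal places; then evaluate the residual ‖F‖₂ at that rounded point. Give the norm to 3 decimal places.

1.481

At (3, -1): F = (2.08060, -12.000).
Jacobian J = [[-y, -x - 2·sin(y) + 2], [2·x·y - 2·x - y, x^2 - x]].
At the point, J = [[1.000, 0.68294], [-11.000, 6.000]] (det J = 13.51236).
Solving J·Δ = −F gives Δ = (-1.530, -0.806).
Then the next iterate is (x, y)₁ = (1.470, -1.806).
Re-evaluating at (1.470, -1.806): F = (-1.42326, -0.40867), so ‖F‖₂ = 1.481.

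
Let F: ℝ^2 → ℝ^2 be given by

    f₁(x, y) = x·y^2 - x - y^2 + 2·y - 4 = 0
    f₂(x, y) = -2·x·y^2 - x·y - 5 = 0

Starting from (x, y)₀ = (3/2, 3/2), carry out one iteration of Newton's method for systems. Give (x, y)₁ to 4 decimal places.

(-6.5556, 4.7698)

At (3/2, 3/2): F = (-1.3750, -14.0000).
Jacobian J = [[y^2 - 1, 2·x·y - 2·y + 2], [-2·y^2 - y, -4·x·y - x]].
At the point, J = [[1.2500, 3.5000], [-6.0000, -10.5000]] (det J = 7.8750).
Solving J·Δ = −F gives Δ = (-8.0556, 3.2698).
Then the next iterate is (x, y)₁ = (-6.5556, 4.7698).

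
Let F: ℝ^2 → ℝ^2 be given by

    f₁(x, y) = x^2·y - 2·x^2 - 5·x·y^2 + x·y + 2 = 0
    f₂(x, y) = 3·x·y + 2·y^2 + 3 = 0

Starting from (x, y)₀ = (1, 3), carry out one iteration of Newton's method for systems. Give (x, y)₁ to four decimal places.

At (1, 3): F = (-39.0000, 30.0000).
Jacobian J = [[2·x·y - 4·x - 5·y^2 + y, x^2 - 10·x·y + x], [3·y, 3·x + 4·y]].
At the point, J = [[-40.0000, -28.0000], [9.0000, 15.0000]] (det J = -348.0000).
Solving J·Δ = −F gives Δ = (0.7328, -2.4397).
Then the next iterate is (x, y)₁ = (1.7328, 0.5603).

(1.7328, 0.5603)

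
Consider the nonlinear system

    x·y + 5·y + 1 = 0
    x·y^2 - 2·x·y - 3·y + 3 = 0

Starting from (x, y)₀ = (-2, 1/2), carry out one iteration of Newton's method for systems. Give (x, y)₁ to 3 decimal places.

(4.571, -1.429)

At (-2, 1/2): F = (2.500, 3.000).
Jacobian J = [[y, x + 5], [y^2 - 2·y, 2·x·y - 2·x - 3]].
At the point, J = [[0.500, 3.000], [-0.750, -1.000]] (det J = 1.750).
Solving J·Δ = −F gives Δ = (6.571, -1.929).
Then the next iterate is (x, y)₁ = (4.571, -1.429).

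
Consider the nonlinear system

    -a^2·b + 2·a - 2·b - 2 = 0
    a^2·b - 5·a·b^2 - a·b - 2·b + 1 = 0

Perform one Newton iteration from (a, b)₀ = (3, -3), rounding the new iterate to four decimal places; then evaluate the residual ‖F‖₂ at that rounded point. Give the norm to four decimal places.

40.4616

At (3, -3): F = (37.0000, -146.0000).
Jacobian J = [[-2·a·b + 2, -a^2 - 2], [2·a·b - 5·b^2 - b, a^2 - 10·a·b - a - 2]].
At the point, J = [[20.0000, -11.0000], [-60.0000, 94.0000]] (det J = 1220.0000).
Solving J·Δ = −F gives Δ = (-1.5344, 0.5738).
Then the next iterate is (a, b)₁ = (1.4656, -2.4262).
Re-evaluating at (1.4656, -2.4262): F = (10.995037, -38.939078), so ‖F‖₂ = 40.4616.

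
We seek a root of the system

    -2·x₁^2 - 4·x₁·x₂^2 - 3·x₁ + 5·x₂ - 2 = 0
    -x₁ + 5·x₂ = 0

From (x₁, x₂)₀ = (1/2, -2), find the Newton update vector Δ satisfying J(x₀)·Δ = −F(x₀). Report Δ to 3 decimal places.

At (1/2, -2): F = (-22.000, -10.500).
Jacobian J = [[-4·x₁ - 4·x₂^2 - 3, -8·x₁·x₂ + 5], [-1, 5]].
At the point, J = [[-21.000, 13.000], [-1.000, 5.000]] (det J = -92.000).
Solving J·Δ = −F gives Δ = (0.288, 2.158).

(0.288, 2.158)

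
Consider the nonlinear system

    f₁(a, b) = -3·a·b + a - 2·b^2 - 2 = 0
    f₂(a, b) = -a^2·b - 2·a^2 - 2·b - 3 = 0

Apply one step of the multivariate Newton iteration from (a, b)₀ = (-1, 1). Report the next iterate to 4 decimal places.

(-0.8333, -1.3333)

At (-1, 1): F = (-2.0000, -8.0000).
Jacobian J = [[-3·b + 1, -3·a - 4·b], [-2·a·b - 4·a, -a^2 - 2]].
At the point, J = [[-2.0000, -1.0000], [6.0000, -3.0000]] (det J = 12.0000).
Solving J·Δ = −F gives Δ = (0.1667, -2.3333).
Then the next iterate is (a, b)₁ = (-0.8333, -1.3333).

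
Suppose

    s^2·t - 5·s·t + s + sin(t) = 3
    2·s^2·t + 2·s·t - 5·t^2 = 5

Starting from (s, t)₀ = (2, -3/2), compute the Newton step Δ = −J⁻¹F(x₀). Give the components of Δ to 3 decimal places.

At (2, -3/2): F = (7.00251, -34.250).
Jacobian J = [[2·s·t - 5·t + 1, s^2 - 5·s + cos(t)], [4·s·t + 2·t, 2·s^2 + 2·s - 10·t]].
At the point, J = [[2.500, -5.92926], [-15.000, 27.000]] (det J = -21.43894).
Solving J·Δ = −F gives Δ = (-0.653, 0.905).

(-0.653, 0.905)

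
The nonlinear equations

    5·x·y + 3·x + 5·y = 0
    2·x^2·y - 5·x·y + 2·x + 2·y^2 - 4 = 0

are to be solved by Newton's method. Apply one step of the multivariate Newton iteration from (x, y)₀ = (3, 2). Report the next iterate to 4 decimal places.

(4.2373, -1.2542)

At (3, 2): F = (49.0000, 16.0000).
Jacobian J = [[5·y + 3, 5·x + 5], [4·x·y - 5·y + 2, 2·x^2 - 5·x + 4·y]].
At the point, J = [[13.0000, 20.0000], [16.0000, 11.0000]] (det J = -177.0000).
Solving J·Δ = −F gives Δ = (1.2373, -3.2542).
Then the next iterate is (x, y)₁ = (4.2373, -1.2542).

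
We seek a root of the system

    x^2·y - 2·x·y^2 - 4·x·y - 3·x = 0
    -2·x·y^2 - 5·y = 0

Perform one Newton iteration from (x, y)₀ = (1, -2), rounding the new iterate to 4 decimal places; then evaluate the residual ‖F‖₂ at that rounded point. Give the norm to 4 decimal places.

At (1, -2): F = (-5.0000, 2.0000).
Jacobian J = [[2·x·y - 2·y^2 - 4·y - 3, x^2 - 4·x·y - 4·x], [-2·y^2, -4·x·y - 5]].
At the point, J = [[-7.0000, 5.0000], [-8.0000, 3.0000]] (det J = 19.0000).
Solving J·Δ = −F gives Δ = (1.3158, 2.8421).
Then the next iterate is (x, y)₁ = (2.3158, 0.8421).
Re-evaluating at (2.3158, 0.8421): F = (-13.516235, -7.494918), so ‖F‖₂ = 15.4552.

15.4552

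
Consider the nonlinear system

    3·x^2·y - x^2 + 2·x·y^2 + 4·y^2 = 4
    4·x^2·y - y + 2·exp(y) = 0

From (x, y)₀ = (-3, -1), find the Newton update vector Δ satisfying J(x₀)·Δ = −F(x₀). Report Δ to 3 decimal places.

At (-3, -1): F = (-42.000, -34.26424).
Jacobian J = [[6·x·y - 2·x + 2·y^2, 3·x^2 + 4·x·y + 8·y], [8·x·y, 4·x^2 + 2·exp(y) - 1]].
At the point, J = [[26.000, 31.000], [24.000, 35.73576]] (det J = 185.12973).
Solving J·Δ = −F gives Δ = (2.370, -0.633).

(2.370, -0.633)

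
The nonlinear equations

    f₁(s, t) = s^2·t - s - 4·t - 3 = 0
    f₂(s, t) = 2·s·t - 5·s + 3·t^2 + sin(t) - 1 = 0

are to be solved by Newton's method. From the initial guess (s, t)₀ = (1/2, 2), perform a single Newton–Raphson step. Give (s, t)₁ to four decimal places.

(11.3263, 1.9537)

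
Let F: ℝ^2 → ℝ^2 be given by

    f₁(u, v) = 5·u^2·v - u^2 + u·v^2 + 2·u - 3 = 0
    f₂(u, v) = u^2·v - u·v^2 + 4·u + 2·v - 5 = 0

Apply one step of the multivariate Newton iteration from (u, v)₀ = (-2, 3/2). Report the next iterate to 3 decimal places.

(-1.171, 1.752)

At (-2, 3/2): F = (14.500, 0.500).
Jacobian J = [[10·u·v - 2·u + v^2 + 2, 5·u^2 + 2·u·v], [2·u·v - v^2 + 4, u^2 - 2·u·v + 2]].
At the point, J = [[-21.750, 14.000], [-4.250, 12.000]] (det J = -201.500).
Solving J·Δ = −F gives Δ = (0.829, 0.252).
Then the next iterate is (u, v)₁ = (-1.171, 1.752).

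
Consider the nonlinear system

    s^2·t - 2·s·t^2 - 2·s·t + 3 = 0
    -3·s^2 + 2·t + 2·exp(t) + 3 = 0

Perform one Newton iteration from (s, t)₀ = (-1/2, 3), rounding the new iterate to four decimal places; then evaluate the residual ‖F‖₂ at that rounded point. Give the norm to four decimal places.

19.7825

At (-1/2, 3): F = (15.7500, 48.421074).
Jacobian J = [[2·s·t - 2·t^2 - 2·t, s^2 - 4·s·t - 2·s], [-6·s, 2·exp(t) + 2]].
At the point, J = [[-27.0000, 7.2500], [3.0000, 42.171074]] (det J = -1160.368994).
Solving J·Δ = −F gives Δ = (0.2699, -1.1674).
Then the next iterate is (s, t)₁ = (-0.2301, 1.8326).
Re-evaluating at (-0.2301, 1.8326): F = (5.485938, 19.006594), so ‖F‖₂ = 19.7825.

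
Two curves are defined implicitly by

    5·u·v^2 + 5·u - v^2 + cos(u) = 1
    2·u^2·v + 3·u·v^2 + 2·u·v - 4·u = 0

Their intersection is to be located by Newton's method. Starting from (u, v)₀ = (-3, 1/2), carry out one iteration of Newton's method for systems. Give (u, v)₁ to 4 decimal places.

At (-3, 1/2): F = (-20.989992, 15.7500).
Jacobian J = [[5·v^2 - sin(u) + 5, 10·u·v - 2·v], [4·u·v + 3·v^2 + 2·v - 4, 2·u^2 + 6·u·v + 2·u]].
At the point, J = [[6.391120, -16.0000], [-8.2500, 3.0000]] (det J = -112.826640).
Solving J·Δ = −F gives Δ = (1.6754, -0.6426).
Then the next iterate is (u, v)₁ = (-1.3246, -0.1426).

(-1.3246, -0.1426)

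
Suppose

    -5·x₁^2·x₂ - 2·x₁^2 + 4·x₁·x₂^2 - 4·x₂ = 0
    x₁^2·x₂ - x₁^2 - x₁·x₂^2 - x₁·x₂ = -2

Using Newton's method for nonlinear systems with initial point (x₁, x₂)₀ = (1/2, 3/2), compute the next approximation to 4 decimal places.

(-1.4906, 5.3396)

At (1/2, 3/2): F = (-3.8750, 0.2500).
Jacobian J = [[-10·x₁·x₂ - 4·x₁ + 4·x₂^2, -5·x₁^2 + 8·x₁·x₂ - 4], [2·x₁·x₂ - 2·x₁ - x₂^2 - x₂, x₁^2 - 2·x₁·x₂ - x₁]].
At the point, J = [[-0.5000, 0.7500], [-3.2500, -1.7500]] (det J = 3.3125).
Solving J·Δ = −F gives Δ = (-1.9906, 3.8396).
Then the next iterate is (x₁, x₂)₁ = (-1.4906, 5.3396).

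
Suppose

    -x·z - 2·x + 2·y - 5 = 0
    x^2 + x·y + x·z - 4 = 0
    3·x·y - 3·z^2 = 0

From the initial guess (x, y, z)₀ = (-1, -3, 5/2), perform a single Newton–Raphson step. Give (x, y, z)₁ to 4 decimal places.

(-2.2067, -2.4467, 2.4633)

At (-1, -3, 5/2): F = (-6.5000, -2.5000, -9.7500).
Jacobian J = [[-z - 2, 2, -x], [2·x + y + z, x, x], [3·y, 3·x, -6·z]].
At the point, J = [[-4.5000, 2.0000, 1.0000], [-2.5000, -1.0000, -1.0000], [-9.0000, -3.0000, -15.0000]] (det J = -112.5000).
Solving J·Δ = −F gives Δ = (-1.2067, 0.5533, -0.0367).
Then the next iterate is (x, y, z)₁ = (-2.2067, -2.4467, 2.4633).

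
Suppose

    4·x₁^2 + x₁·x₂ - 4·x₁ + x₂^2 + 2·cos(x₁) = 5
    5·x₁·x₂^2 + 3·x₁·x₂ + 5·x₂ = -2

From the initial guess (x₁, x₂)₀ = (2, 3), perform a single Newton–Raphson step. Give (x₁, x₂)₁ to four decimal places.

(1.5656, 1.5699)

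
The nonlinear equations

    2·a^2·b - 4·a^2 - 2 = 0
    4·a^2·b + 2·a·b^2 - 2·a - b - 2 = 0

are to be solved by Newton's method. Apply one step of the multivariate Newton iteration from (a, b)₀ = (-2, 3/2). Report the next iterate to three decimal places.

(-1.228, 1.864)

At (-2, 3/2): F = (-6.000, 15.500).
Jacobian J = [[4·a·b - 8·a, 2·a^2], [8·a·b + 2·b^2 - 2, 4·a^2 + 4·a·b - 1]].
At the point, J = [[4.000, 8.000], [-21.500, 3.000]] (det J = 184.000).
Solving J·Δ = −F gives Δ = (0.772, 0.364).
Then the next iterate is (a, b)₁ = (-1.228, 1.864).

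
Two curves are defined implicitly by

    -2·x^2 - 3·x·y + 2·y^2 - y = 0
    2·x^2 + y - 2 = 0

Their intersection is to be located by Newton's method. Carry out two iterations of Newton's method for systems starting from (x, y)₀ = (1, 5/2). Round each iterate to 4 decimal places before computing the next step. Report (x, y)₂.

(0.5205, 1.4684)

At (1, 5/2): F = (0.5000, 2.5000).
Jacobian J = [[-4·x - 3·y, -3·x + 4·y - 1], [4·x, 1]].
At the point, J = [[-11.5000, 6.0000], [4.0000, 1.0000]] (det J = -35.5000).
Solving J·Δ = −F gives Δ = (-0.4085, -0.8662).
Then the next iterate is (x, y)₁ = (0.5915, 1.6338).
Round to (0.5915, 1.6338) and repeat: F = (0.105882, 0.333544), J = [[-7.2674, 3.7607], [2.3660, 1.0000]].
Δ = (-0.0710, -0.1654), so (x, y)₂ = (0.5205, 1.4684).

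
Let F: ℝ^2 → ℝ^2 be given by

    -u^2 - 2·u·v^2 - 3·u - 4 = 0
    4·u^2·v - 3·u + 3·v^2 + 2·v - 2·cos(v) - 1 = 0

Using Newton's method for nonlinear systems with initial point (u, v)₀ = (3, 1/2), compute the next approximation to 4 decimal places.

(0.2779, 0.8933)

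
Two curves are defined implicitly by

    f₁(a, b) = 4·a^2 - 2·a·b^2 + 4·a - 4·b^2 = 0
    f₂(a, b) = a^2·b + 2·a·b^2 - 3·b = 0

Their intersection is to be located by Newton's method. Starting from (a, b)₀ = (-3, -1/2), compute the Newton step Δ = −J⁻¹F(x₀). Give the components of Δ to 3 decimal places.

At (-3, -1/2): F = (24.500, -4.500).
Jacobian J = [[8·a - 2·b^2 + 4, -4·a·b - 8·b], [2·a·b + 2·b^2, a^2 + 4·a·b - 3]].
At the point, J = [[-20.500, -2.000], [3.500, 12.000]] (det J = -239.000).
Solving J·Δ = −F gives Δ = (1.192, 0.027).

(1.192, 0.027)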